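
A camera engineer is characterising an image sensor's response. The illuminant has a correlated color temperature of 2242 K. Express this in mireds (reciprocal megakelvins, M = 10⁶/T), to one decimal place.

446.0 mireds

M = 10⁶ / 2242 = 446.030 → 446.0 mireds.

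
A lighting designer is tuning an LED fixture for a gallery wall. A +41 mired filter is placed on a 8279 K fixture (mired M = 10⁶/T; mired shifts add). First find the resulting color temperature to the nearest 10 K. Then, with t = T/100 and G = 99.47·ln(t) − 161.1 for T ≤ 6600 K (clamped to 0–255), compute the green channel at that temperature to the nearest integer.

249

M_in = 10⁶/8279 = 120.79; M_out = 120.79 + (+41) = 161.79.
T_out = 10⁶/161.79 = 6180.9 K → 6180 K; t = 61.8.
G = 99.47·ln 61.8 − 161.1 = 99.47·4.1239 − 161.1 = 249.105.
Rounded: 249.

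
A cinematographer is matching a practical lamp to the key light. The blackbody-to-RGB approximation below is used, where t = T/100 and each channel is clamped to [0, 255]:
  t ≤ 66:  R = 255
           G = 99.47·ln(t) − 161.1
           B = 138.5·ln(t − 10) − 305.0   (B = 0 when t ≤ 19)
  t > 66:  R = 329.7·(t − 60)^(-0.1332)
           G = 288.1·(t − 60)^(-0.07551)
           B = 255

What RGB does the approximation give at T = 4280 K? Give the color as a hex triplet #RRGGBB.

t = 4280/100 = 42.8; the t ≤ 66 branch applies.
R = 255 by definition for t ≤ 66.
G = 99.47·ln 42.8 − 161.1 = 99.47·3.7565 − 161.1 = 212.563.
B = 138.5·ln(42.8 − 10) − 305.0 = 138.5·ln 32.8 − 305.0 = 138.5·3.4904 − 305.0 = 178.424.
Rounded: (255, 213, 178).
In hex: #FFD5B2.

#FFD5B2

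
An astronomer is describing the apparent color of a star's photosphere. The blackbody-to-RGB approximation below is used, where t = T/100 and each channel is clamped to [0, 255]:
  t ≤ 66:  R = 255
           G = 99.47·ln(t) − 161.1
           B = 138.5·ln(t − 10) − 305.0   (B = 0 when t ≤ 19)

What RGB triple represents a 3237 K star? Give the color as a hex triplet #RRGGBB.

t = 3237/100 = 32.37; the t ≤ 66 branch applies.
R = 255 by definition for t ≤ 66.
G = 99.47·ln 32.37 − 161.1 = 99.47·3.4772 − 161.1 = 184.780.
B = 138.5·ln(32.37 − 10) − 305.0 = 138.5·ln 22.37 − 305.0 = 138.5·3.1077 − 305.0 = 125.419.
Rounded: (255, 185, 125).
In hex: #FFB97D.

#FFB97D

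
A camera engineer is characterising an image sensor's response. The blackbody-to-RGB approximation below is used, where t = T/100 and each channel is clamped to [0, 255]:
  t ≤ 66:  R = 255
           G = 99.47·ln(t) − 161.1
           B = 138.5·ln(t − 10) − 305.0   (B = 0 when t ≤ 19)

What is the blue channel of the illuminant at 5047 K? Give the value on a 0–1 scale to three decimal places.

0.814

t = 5047/100 = 50.47; the t ≤ 66 branch applies.
B = 138.5·ln(50.47 − 10) − 305.0 = 138.5·ln 40.47 − 305.0 = 138.5·3.7006 − 305.0 = 207.528.
On a 0–1 scale: 207.528/255 = 0.8138 → 0.814.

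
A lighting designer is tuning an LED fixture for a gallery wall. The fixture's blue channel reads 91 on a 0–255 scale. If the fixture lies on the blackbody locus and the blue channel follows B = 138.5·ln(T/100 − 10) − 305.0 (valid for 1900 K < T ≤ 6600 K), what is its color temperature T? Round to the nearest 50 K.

ln(t − 10) = (91 + 305.0) / 138.5 = 2.8592.
t − 10 = e^2.8592 = 17.448, so t = 27.448.
T = 100·t = 2745 K → 2750 K to the nearest 50 K.

2750 K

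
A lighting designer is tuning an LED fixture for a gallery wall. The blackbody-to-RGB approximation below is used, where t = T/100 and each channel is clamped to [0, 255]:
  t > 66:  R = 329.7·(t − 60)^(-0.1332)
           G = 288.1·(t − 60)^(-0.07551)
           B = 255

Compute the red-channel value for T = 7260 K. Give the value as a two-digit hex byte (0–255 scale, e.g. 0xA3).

0xEB

t = 7260/100 = 72.6; the t > 66 branch applies.
R = 329.7·(72.6 − 60)^(-0.1332) = 329.7·12.6^(-0.1332) = 329.7·0.71356 = 235.261.
Rounded: 235; in hex, 0xEB.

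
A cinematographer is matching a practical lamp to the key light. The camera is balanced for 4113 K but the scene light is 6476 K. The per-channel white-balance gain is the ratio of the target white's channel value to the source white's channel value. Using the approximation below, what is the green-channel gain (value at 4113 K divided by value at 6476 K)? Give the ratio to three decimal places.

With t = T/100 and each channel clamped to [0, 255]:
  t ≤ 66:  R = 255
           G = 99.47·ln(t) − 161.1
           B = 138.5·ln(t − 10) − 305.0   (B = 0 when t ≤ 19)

At 6476 K (t = 64.76):
  G = 99.47·ln 64.76 − 161.1 = 99.47·4.1707 − 161.1 = 253.758.
At 4113 K (t = 41.13):
  G = 99.47·ln 41.13 − 161.1 = 99.47·3.7167 − 161.1 = 208.604.
Gain = 208.604 / 253.758 = 0.8221 → 0.822.

0.822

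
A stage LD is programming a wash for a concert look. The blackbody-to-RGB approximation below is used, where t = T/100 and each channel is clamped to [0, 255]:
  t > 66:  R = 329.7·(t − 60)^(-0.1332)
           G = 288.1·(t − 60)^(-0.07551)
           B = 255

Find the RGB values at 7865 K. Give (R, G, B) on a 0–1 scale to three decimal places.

t = 7865/100 = 78.65; the t > 66 branch applies.
R = 329.7·(78.65 − 60)^(-0.1332) = 329.7·18.65^(-0.1332) = 329.7·0.67724 = 223.288.
G = 288.1·(78.65 − 60)^(-0.07551) = 288.1·18.65^(-0.07551) = 288.1·0.80177 = 230.991.
B = 255 by definition for t > 66.
Dividing each by 255: (0.8756, 0.9058, 1.0000) → (0.876, 0.906, 1.000).

(0.876, 0.906, 1.000)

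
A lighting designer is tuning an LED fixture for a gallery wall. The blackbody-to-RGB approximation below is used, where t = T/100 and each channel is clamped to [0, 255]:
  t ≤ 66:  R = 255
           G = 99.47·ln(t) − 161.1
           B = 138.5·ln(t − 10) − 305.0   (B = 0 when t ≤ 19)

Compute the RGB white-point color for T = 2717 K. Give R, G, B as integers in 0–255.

R=255, G=167, B=89

t = 2717/100 = 27.17; the t ≤ 66 branch applies.
R = 255 by definition for t ≤ 66.
G = 99.47·ln 27.17 − 161.1 = 99.47·3.3021 − 161.1 = 167.361.
B = 138.5·ln(27.17 − 10) − 305.0 = 138.5·ln 17.17 − 305.0 = 138.5·2.8432 − 305.0 = 88.778.
Rounded: (255, 167, 89).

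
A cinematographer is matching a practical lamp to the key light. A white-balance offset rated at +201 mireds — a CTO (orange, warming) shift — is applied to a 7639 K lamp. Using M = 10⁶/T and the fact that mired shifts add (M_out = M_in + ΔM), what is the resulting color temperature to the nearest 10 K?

M_in = 10⁶/7639 = 130.91 mireds.
M_out = 130.91 + (+201) = 331.91 mireds.
T_out = 10⁶/331.91 = 3012.9 K → 3010 K.

3010 K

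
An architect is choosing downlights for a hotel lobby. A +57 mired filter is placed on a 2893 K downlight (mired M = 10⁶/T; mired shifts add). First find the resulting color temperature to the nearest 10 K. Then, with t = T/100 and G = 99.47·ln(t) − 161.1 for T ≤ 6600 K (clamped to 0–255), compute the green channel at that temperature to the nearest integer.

158

M_in = 10⁶/2893 = 345.66; M_out = 345.66 + (+57) = 402.66.
T_out = 10⁶/402.66 = 2483.5 K → 2480 K; t = 24.8.
G = 99.47·ln 24.8 − 161.1 = 99.47·3.2108 − 161.1 = 158.283.
Rounded: 158.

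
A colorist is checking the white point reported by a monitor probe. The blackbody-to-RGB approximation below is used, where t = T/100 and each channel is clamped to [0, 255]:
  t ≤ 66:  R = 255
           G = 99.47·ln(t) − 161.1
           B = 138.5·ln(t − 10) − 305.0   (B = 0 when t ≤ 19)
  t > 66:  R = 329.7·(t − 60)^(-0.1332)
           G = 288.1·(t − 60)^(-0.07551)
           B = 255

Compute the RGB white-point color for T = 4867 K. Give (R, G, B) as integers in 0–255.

t = 4867/100 = 48.67; the t ≤ 66 branch applies.
R = 255 by definition for t ≤ 66.
G = 99.47·ln 48.67 − 161.1 = 99.47·3.8851 − 161.1 = 225.347.
B = 138.5·ln(48.67 − 10) − 305.0 = 138.5·ln 38.67 − 305.0 = 138.5·3.6551 − 305.0 = 201.226.
Rounded: (255, 225, 201).

(255, 225, 201)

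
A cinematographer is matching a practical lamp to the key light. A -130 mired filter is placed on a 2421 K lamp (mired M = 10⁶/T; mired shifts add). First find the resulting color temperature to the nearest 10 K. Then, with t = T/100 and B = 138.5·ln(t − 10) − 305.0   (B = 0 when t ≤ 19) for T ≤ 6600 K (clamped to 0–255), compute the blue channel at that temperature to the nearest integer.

142

M_in = 10⁶/2421 = 413.05; M_out = 413.05 + (-130) = 283.05.
T_out = 10⁶/283.05 = 3532.9 K → 3530 K; t = 35.3.
B = 138.5·ln(35.3 − 10) − 305.0 = 138.5·ln 25.3 − 305.0 = 138.5·3.2308 − 305.0 = 142.466.
Rounded: 142.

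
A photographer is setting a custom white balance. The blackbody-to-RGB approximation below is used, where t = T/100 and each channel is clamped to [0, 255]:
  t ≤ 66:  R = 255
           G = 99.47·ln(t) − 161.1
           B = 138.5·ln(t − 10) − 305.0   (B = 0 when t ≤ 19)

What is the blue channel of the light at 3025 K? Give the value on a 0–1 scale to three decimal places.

0.438

t = 3025/100 = 30.25; the t ≤ 66 branch applies.
B = 138.5·ln(30.25 − 10) − 305.0 = 138.5·ln 20.25 − 305.0 = 138.5·3.0082 − 305.0 = 111.629.
On a 0–1 scale: 111.629/255 = 0.4378 → 0.438.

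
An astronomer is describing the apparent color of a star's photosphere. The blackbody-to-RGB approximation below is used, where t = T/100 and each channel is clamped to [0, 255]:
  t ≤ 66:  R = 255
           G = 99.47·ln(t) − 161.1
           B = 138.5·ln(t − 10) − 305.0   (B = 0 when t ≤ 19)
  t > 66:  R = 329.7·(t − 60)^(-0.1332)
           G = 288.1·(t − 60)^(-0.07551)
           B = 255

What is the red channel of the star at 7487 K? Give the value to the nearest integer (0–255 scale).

t = 7487/100 = 74.87; the t > 66 branch applies.
R = 329.7·(74.87 − 60)^(-0.1332) = 329.7·14.87^(-0.1332) = 329.7·0.69799 = 230.127.
Rounded: 230.

230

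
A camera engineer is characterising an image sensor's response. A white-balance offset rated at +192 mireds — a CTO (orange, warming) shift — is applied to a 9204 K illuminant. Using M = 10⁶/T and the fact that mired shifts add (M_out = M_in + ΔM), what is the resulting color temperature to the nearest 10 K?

M_in = 10⁶/9204 = 108.65 mireds.
M_out = 108.65 + (+192) = 300.65 mireds.
T_out = 10⁶/300.65 = 3326.1 K → 3330 K.

3330 K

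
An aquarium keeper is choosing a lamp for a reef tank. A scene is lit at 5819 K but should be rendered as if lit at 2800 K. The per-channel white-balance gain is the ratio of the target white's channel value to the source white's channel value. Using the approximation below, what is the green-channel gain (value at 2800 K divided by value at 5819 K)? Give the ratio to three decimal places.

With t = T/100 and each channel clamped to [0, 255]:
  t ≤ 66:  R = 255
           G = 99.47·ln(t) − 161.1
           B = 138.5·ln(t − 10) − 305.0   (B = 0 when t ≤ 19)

At 5819 K (t = 58.19):
  G = 99.47·ln 58.19 − 161.1 = 99.47·4.0637 − 161.1 = 243.118.
At 2800 K (t = 28):
  G = 99.47·ln 28 − 161.1 = 99.47·3.3322 − 161.1 = 170.354.
Gain = 170.354 / 243.118 = 0.7007 → 0.701.

0.701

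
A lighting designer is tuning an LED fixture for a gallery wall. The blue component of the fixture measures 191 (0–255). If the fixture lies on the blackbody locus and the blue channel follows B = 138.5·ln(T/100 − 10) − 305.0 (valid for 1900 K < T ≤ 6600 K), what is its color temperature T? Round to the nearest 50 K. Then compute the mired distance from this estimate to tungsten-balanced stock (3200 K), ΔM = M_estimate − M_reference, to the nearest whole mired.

-95 mireds

ln(t − 10) = (191 + 305.0) / 138.5 = 3.5812.
t − 10 = e^3.5812 = 35.918, so t = 45.918.
T = 100·t = 4592 K → 4600 K to the nearest 50 K.
M_estimate = 10⁶/4600 = 217.39; M_reference = 10⁶/3200 = 312.50.
ΔM = 217.39 − 312.50 = -95.11 → -95 mireds.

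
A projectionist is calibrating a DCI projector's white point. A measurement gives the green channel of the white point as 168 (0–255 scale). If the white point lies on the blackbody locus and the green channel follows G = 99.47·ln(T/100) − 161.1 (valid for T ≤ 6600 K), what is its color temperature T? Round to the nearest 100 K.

ln t = (168 + 161.1) / 99.47 = 3.3085.
t = e^3.3085 = 27.345.
T = 100·t = 2735 K → 2700 K to the nearest 100 K.

2700 K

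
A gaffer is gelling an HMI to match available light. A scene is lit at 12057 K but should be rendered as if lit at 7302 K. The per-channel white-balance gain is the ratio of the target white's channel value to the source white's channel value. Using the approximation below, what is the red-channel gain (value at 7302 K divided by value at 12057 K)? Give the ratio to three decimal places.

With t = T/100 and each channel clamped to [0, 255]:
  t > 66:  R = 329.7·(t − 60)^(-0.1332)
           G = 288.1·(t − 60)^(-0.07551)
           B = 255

1.227

At 12057 K (t = 120.57):
  R = 329.7·(120.57 − 60)^(-0.1332) = 329.7·60.57^(-0.1332) = 329.7·0.57890 = 190.863.
At 7302 K (t = 73.02):
  R = 329.7·(73.02 − 60)^(-0.1332) = 329.7·13.02^(-0.1332) = 329.7·0.71045 = 234.236.
Gain = 234.236 / 190.863 = 1.2272 → 1.227.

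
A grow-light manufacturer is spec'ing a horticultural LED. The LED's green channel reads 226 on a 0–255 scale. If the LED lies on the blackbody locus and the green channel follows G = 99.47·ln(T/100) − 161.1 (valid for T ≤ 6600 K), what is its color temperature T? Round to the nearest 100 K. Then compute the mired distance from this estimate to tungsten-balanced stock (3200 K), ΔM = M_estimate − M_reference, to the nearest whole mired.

ln t = (226 + 161.1) / 99.47 = 3.8916.
t = e^3.8916 = 48.990.
T = 100·t = 4899 K → 4900 K to the nearest 100 K.
M_estimate = 10⁶/4900 = 204.08; M_reference = 10⁶/3200 = 312.50.
ΔM = 204.08 − 312.50 = -108.42 → -108 mireds.

-108 mireds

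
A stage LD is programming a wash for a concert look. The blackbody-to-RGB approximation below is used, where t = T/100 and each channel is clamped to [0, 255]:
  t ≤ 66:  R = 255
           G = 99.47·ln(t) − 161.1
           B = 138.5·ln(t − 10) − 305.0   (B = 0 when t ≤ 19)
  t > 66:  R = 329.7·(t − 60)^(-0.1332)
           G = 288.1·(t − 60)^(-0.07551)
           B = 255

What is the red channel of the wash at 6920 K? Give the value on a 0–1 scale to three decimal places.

0.962

t = 6920/100 = 69.2; the t > 66 branch applies.
R = 329.7·(69.2 − 60)^(-0.1332) = 329.7·9.2^(-0.1332) = 329.7·0.74409 = 245.325.
On a 0–1 scale: 245.325/255 = 0.9621 → 0.962.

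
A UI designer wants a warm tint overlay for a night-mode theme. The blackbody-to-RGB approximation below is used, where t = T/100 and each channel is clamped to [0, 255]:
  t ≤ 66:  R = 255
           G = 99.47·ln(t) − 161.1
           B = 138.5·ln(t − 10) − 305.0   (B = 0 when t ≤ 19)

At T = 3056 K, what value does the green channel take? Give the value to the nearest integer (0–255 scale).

t = 3056/100 = 30.56; the t ≤ 66 branch applies.
G = 99.47·ln 30.56 − 161.1 = 99.47·3.4197 − 161.1 = 179.057.
Rounded: 179.

179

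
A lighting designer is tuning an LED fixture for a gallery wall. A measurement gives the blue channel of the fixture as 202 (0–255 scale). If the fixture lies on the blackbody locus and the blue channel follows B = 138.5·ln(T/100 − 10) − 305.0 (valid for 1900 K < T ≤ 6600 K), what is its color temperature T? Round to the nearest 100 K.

ln(t − 10) = (202 + 305.0) / 138.5 = 3.6606.
t − 10 = e^3.6606 = 38.887, so t = 48.887.
T = 100·t = 4889 K → 4900 K to the nearest 100 K.

4900 K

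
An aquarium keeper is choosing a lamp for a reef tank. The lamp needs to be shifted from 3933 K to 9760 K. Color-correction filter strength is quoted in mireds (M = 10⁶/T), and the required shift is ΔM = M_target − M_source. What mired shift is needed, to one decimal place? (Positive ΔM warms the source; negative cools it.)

-151.8 mireds

M_source = 10⁶/3933 = 254.259; M_target = 10⁶/9760 = 102.459.
ΔM = 102.459 − 254.259 = -151.800 → -151.8 mireds, a cooling shift.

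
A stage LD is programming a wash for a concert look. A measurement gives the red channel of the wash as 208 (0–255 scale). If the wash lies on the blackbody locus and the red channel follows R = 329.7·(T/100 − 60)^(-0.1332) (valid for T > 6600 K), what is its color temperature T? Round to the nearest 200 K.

(t − 60)^(-0.1332) = 208/329.7 = 0.63088.
t − 60 = 0.63088^(1/-0.1332) = 0.63088^(-7.508) = 31.763, so t = 91.763.
T = 100·t = 9176 K → 9200 K to the nearest 200 K.

9200 K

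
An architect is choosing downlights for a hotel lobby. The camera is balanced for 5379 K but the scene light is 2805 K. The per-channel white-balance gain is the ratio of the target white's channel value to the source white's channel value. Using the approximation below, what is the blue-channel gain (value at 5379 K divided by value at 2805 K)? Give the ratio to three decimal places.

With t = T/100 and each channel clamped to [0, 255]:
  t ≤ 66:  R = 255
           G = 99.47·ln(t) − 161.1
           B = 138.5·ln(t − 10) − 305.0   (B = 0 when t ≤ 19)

2.283

At 2805 K (t = 28.05):
  B = 138.5·ln(28.05 − 10) − 305.0 = 138.5·ln 18.05 − 305.0 = 138.5·2.8931 − 305.0 = 95.701.
At 5379 K (t = 53.79):
  B = 138.5·ln(53.79 − 10) − 305.0 = 138.5·ln 43.79 − 305.0 = 138.5·3.7794 − 305.0 = 218.448.
Gain = 218.448 / 95.701 = 2.2826 → 2.283.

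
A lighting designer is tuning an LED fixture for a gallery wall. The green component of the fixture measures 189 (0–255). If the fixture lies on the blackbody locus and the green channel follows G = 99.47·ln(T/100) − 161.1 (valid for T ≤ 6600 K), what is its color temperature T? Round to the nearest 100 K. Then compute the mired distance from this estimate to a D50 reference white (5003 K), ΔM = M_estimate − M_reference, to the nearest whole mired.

ln t = (189 + 161.1) / 99.47 = 3.5197.
t = e^3.5197 = 33.773.
T = 100·t = 3377 K → 3400 K to the nearest 100 K.
M_estimate = 10⁶/3400 = 294.12; M_reference = 10⁶/5003 = 199.88.
ΔM = 294.12 − 199.88 = 94.24 → +94 mireds.

+94 mireds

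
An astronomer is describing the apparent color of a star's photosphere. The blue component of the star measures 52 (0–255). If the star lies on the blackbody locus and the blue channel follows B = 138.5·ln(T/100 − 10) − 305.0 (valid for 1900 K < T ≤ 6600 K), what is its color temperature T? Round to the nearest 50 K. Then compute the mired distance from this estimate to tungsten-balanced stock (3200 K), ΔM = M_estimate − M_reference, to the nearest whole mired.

+122 mireds

ln(t − 10) = (52 + 305.0) / 138.5 = 2.5776.
t − 10 = e^2.5776 = 13.166, so t = 23.166.
T = 100·t = 2317 K → 2300 K to the nearest 50 K.
M_estimate = 10⁶/2300 = 434.78; M_reference = 10⁶/3200 = 312.50.
ΔM = 434.78 − 312.50 = 122.28 → +122 mireds.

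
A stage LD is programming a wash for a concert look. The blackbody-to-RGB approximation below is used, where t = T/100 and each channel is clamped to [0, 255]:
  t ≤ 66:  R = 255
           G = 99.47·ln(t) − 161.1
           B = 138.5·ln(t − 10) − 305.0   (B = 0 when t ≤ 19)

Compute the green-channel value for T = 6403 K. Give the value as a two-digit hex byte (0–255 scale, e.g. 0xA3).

t = 6403/100 = 64.03; the t ≤ 66 branch applies.
G = 99.47·ln 64.03 − 161.1 = 99.47·4.1594 − 161.1 = 252.631.
Rounded: 253; in hex, 0xFD.

0xFD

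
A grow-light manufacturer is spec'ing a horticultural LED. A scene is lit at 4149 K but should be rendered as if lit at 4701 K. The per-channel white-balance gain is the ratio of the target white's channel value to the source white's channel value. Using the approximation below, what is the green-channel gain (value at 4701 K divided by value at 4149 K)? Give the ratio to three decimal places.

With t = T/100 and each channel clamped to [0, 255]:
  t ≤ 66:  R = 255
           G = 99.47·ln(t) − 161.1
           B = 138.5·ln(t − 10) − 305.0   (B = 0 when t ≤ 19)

At 4149 K (t = 41.49):
  G = 99.47·ln 41.49 − 161.1 = 99.47·3.7255 − 161.1 = 209.471.
At 4701 K (t = 47.01):
  G = 99.47·ln 47.01 − 161.1 = 99.47·3.8504 − 161.1 = 221.895.
Gain = 221.895 / 209.471 = 1.0593 → 1.059.

1.059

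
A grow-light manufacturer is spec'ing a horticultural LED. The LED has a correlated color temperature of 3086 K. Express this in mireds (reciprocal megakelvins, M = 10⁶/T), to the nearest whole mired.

M = 10⁶ / 3086 = 324.044 → 324 mireds.

324 mireds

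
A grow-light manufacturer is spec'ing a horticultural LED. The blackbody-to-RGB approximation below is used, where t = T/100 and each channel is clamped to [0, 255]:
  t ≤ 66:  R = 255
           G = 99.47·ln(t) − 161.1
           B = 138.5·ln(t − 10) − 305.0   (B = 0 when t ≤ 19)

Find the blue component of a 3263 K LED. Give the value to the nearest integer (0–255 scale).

127

t = 3263/100 = 32.63; the t ≤ 66 branch applies.
B = 138.5·ln(32.63 − 10) − 305.0 = 138.5·ln 22.63 − 305.0 = 138.5·3.1193 − 305.0 = 127.020.
Rounded: 127.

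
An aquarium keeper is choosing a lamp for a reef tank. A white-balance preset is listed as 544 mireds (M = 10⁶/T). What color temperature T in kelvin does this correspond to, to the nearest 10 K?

T = 10⁶ / 544 = 1838.24 K → 1840 K.

1840 K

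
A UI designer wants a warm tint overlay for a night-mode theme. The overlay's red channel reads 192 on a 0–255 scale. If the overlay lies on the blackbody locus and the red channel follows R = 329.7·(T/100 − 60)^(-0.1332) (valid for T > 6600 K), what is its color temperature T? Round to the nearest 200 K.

11800 K

(t − 60)^(-0.1332) = 192/329.7 = 0.58235.
t − 60 = 0.58235^(1/-0.1332) = 0.58235^(-7.508) = 57.929, so t = 117.929.
T = 100·t = 11793 K → 11800 K to the nearest 200 K.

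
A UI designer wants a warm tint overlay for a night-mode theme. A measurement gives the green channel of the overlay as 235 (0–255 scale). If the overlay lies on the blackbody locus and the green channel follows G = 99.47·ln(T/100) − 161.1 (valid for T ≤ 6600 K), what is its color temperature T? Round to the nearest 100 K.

5400 K

ln t = (235 + 161.1) / 99.47 = 3.9821.
t = e^3.9821 = 53.630.
T = 100·t = 5363 K → 5400 K to the nearest 100 K.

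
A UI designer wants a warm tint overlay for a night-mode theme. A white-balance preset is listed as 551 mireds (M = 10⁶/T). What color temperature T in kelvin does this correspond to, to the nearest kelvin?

1815 K

T = 10⁶ / 551 = 1814.88 K → 1815 K.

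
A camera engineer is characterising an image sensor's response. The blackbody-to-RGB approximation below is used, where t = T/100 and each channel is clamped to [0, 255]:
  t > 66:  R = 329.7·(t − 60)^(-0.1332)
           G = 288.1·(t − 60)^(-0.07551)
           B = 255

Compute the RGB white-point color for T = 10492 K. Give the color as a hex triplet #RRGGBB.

#C7D8FF

t = 10492/100 = 104.92; the t > 66 branch applies.
R = 329.7·(104.92 − 60)^(-0.1332) = 329.7·44.92^(-0.1332) = 329.7·0.60241 = 198.616.
G = 288.1·(104.92 − 60)^(-0.07551) = 288.1·44.92^(-0.07551) = 288.1·0.75028 = 216.156.
B = 255 by definition for t > 66.
Rounded: (199, 216, 255).
In hex: #C7D8FF.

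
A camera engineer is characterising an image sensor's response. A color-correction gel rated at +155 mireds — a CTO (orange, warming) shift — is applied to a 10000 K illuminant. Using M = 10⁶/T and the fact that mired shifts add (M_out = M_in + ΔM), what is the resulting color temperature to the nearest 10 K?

3920 K

M_in = 10⁶/10000 = 100.00 mireds.
M_out = 100.00 + (+155) = 255.00 mireds.
T_out = 10⁶/255.00 = 3921.6 K → 3920 K.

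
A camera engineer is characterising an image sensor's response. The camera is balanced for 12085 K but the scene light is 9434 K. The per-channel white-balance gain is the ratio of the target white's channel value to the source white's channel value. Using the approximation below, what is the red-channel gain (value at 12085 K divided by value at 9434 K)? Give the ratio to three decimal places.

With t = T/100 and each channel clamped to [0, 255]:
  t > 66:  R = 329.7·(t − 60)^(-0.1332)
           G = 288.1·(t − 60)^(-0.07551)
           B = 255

0.927

At 9434 K (t = 94.34):
  R = 329.7·(94.34 − 60)^(-0.1332) = 329.7·34.34^(-0.1332) = 329.7·0.62435 = 205.850.
At 12085 K (t = 120.85):
  R = 329.7·(120.85 − 60)^(-0.1332) = 329.7·60.85^(-0.1332) = 329.7·0.57854 = 190.746.
Gain = 190.746 / 205.850 = 0.9266 → 0.927.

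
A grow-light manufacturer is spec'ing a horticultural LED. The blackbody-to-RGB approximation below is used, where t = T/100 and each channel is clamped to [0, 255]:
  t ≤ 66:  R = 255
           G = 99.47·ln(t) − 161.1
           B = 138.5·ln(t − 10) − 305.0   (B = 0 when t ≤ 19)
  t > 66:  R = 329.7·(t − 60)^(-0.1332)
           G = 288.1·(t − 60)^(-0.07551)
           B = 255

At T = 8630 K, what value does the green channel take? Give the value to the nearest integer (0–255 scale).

225

t = 8630/100 = 86.3; the t > 66 branch applies.
G = 288.1·(86.3 − 60)^(-0.07551) = 288.1·26.3^(-0.07551) = 288.1·0.78123 = 225.072.
Rounded: 225.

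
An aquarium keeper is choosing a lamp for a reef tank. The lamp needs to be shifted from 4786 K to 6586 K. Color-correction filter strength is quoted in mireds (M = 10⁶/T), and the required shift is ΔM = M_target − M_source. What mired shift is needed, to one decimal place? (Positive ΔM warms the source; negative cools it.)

M_source = 10⁶/4786 = 208.943; M_target = 10⁶/6586 = 151.837.
ΔM = 151.837 − 208.943 = -57.106 → -57.1 mireds, a cooling shift.

-57.1 mireds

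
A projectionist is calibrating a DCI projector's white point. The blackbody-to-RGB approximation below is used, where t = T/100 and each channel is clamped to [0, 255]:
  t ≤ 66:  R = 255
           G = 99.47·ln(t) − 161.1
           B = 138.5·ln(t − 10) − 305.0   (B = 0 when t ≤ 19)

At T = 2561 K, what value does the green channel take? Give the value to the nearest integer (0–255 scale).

t = 2561/100 = 25.61; the t ≤ 66 branch applies.
G = 99.47·ln 25.61 − 161.1 = 99.47·3.2430 − 161.1 = 161.480.
Rounded: 161.

161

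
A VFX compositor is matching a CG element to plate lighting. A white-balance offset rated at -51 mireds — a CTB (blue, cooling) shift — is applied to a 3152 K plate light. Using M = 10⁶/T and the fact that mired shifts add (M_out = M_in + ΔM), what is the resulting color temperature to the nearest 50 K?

M_in = 10⁶/3152 = 317.26 mireds.
M_out = 317.26 + (-51) = 266.26 mireds.
T_out = 10⁶/266.26 = 3755.7 K → 3750 K.

3750 K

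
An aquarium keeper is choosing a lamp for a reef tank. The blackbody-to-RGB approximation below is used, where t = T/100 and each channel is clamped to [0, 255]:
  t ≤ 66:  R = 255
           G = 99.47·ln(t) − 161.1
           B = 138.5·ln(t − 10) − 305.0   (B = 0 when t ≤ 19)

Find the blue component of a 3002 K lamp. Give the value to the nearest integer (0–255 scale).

t = 3002/100 = 30.02; the t ≤ 66 branch applies.
B = 138.5·ln(30.02 − 10) − 305.0 = 138.5·ln 20.02 − 305.0 = 138.5·2.9967 − 305.0 = 110.047.
Rounded: 110.

110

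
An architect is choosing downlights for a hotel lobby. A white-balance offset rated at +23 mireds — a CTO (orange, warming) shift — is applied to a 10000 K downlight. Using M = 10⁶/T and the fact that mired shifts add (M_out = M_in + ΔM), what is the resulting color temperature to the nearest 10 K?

M_in = 10⁶/10000 = 100.00 mireds.
M_out = 100.00 + (+23) = 123.00 mireds.
T_out = 10⁶/123.00 = 8130.1 K → 8130 K.

8130 K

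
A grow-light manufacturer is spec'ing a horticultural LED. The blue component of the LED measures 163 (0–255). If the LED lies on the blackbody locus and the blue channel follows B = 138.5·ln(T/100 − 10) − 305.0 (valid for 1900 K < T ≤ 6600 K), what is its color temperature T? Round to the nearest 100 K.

3900 K

ln(t − 10) = (163 + 305.0) / 138.5 = 3.3791.
t − 10 = e^3.3791 = 29.343, so t = 39.343.
T = 100·t = 3934 K → 3900 K to the nearest 100 K.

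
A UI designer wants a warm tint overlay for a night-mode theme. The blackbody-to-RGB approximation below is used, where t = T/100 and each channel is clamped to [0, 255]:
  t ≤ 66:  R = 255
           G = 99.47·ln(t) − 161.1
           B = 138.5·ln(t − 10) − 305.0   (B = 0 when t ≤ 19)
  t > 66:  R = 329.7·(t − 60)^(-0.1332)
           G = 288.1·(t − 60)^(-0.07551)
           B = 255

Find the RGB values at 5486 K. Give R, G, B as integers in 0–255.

R=255, G=237, B=222

t = 5486/100 = 54.86; the t ≤ 66 branch applies.
R = 255 by definition for t ≤ 66.
G = 99.47·ln 54.86 − 161.1 = 99.47·4.0048 − 161.1 = 237.256.
B = 138.5·ln(54.86 − 10) − 305.0 = 138.5·ln 44.86 − 305.0 = 138.5·3.8035 − 305.0 = 221.791.
Rounded: (255, 237, 222).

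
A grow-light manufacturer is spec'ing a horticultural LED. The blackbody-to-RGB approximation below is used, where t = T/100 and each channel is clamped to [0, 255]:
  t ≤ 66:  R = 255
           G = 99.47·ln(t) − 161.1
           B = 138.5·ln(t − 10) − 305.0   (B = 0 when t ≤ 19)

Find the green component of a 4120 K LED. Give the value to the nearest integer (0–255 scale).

209

t = 4120/100 = 41.2; the t ≤ 66 branch applies.
G = 99.47·ln 41.2 − 161.1 = 99.47·3.7184 − 161.1 = 208.773.
Rounded: 209.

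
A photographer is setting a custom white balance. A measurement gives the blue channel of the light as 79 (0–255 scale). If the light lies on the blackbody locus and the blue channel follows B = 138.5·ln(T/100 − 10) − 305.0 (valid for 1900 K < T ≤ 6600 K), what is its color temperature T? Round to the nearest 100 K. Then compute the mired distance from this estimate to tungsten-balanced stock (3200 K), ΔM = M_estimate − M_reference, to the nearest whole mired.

+72 mireds

ln(t − 10) = (79 + 305.0) / 138.5 = 2.7726.
t − 10 = e^2.7726 = 16.000, so t = 26.000.
T = 100·t = 2600 K → 2600 K to the nearest 100 K.
M_estimate = 10⁶/2600 = 384.62; M_reference = 10⁶/3200 = 312.50.
ΔM = 384.62 − 312.50 = 72.12 → +72 mireds.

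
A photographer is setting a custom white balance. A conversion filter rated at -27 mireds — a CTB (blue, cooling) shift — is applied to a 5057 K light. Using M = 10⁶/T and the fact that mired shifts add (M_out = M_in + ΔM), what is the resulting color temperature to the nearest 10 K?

5860 K

M_in = 10⁶/5057 = 197.75 mireds.
M_out = 197.75 + (-27) = 170.75 mireds.
T_out = 10⁶/170.75 = 5856.7 K → 5860 K.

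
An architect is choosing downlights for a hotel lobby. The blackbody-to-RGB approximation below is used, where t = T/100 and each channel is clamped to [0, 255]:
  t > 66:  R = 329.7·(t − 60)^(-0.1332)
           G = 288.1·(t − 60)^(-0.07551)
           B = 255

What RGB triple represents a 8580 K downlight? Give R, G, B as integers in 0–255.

t = 8580/100 = 85.8; the t > 66 branch applies.
R = 329.7·(85.8 − 60)^(-0.1332) = 329.7·25.8^(-0.1332) = 329.7·0.64859 = 213.841.
G = 288.1·(85.8 − 60)^(-0.07551) = 288.1·25.8^(-0.07551) = 288.1·0.78236 = 225.399.
B = 255 by definition for t > 66.
Rounded: (214, 225, 255).

R=214, G=225, B=255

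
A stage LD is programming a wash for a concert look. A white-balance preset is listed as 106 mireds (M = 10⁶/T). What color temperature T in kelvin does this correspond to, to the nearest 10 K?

T = 10⁶ / 106 = 9433.96 K → 9430 K.

9430 K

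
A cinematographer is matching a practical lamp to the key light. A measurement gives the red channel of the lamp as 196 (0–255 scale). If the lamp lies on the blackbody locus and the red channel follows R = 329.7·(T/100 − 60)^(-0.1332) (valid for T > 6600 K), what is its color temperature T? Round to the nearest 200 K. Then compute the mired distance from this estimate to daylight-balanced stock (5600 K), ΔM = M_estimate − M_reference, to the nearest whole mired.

-88 mireds

(t − 60)^(-0.1332) = 196/329.7 = 0.59448.
t − 60 = 0.59448^(1/-0.1332) = 0.59448^(-7.508) = 49.621, so t = 109.621.
T = 100·t = 10962 K → 11000 K to the nearest 200 K.
M_estimate = 10⁶/11000 = 90.91; M_reference = 10⁶/5600 = 178.57.
ΔM = 90.91 − 178.57 = -87.66 → -88 mireds.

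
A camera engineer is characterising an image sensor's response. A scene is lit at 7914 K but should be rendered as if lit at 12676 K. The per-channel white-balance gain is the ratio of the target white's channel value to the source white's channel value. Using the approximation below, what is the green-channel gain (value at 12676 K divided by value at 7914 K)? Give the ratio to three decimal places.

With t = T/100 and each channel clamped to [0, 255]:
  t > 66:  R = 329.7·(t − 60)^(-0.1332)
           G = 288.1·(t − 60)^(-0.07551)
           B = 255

At 7914 K (t = 79.14):
  G = 288.1·(79.14 − 60)^(-0.07551) = 288.1·19.14^(-0.07551) = 288.1·0.80020 = 230.539.
At 12676 K (t = 126.76):
  G = 288.1·(126.76 − 60)^(-0.07551) = 288.1·66.76^(-0.07551) = 288.1·0.72817 = 209.785.
Gain = 209.785 / 230.539 = 0.9100 → 0.910.

0.910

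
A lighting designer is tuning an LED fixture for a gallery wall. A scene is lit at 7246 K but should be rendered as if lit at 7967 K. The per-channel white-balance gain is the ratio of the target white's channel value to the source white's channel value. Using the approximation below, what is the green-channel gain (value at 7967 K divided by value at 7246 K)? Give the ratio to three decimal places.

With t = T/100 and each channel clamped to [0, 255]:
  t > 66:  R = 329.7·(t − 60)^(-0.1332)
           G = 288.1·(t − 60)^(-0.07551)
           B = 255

At 7246 K (t = 72.46):
  G = 288.1·(72.46 − 60)^(-0.07551) = 288.1·12.46^(-0.07551) = 288.1·0.82657 = 238.134.
At 7967 K (t = 79.67):
  G = 288.1·(79.67 − 60)^(-0.07551) = 288.1·19.67^(-0.07551) = 288.1·0.79855 = 230.064.
Gain = 230.064 / 238.134 = 0.9661 → 0.966.

0.966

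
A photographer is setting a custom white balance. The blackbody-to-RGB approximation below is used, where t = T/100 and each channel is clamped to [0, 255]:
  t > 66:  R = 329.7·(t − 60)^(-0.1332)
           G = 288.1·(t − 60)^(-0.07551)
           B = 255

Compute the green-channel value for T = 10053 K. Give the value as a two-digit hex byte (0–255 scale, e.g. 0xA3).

0xDA

t = 10053/100 = 100.53; the t > 66 branch applies.
G = 288.1·(100.53 − 60)^(-0.07551) = 288.1·40.53^(-0.07551) = 288.1·0.75613 = 217.841.
Rounded: 218; in hex, 0xDA.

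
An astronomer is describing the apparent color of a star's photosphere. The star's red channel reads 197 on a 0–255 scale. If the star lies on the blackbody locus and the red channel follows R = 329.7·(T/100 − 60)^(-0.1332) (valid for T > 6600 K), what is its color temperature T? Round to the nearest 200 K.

10800 K

(t − 60)^(-0.1332) = 197/329.7 = 0.59751.
t − 60 = 0.59751^(1/-0.1332) = 0.59751^(-7.508) = 47.761, so t = 107.761.
T = 100·t = 10776 K → 10800 K to the nearest 200 K.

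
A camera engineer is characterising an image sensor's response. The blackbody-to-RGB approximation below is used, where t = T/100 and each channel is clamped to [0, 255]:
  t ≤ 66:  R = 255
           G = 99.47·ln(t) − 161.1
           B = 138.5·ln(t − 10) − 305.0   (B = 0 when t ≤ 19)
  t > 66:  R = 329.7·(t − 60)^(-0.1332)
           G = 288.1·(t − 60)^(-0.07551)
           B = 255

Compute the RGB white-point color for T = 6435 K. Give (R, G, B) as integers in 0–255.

(255, 253, 248)

t = 6435/100 = 64.35; the t ≤ 66 branch applies.
R = 255 by definition for t ≤ 66.
G = 99.47·ln 64.35 − 161.1 = 99.47·4.1643 − 161.1 = 253.127.
B = 138.5·ln(64.35 − 10) − 305.0 = 138.5·ln 54.35 − 305.0 = 138.5·3.9954 − 305.0 = 248.369.
Rounded: (255, 253, 248).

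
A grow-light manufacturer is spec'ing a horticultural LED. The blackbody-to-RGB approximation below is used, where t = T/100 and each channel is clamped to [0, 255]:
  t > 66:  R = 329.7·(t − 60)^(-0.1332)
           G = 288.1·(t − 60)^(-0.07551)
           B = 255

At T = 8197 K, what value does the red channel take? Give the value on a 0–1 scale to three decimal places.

0.857

t = 8197/100 = 81.97; the t > 66 branch applies.
R = 329.7·(81.97 − 60)^(-0.1332) = 329.7·21.97^(-0.1332) = 329.7·0.66263 = 218.468.
On a 0–1 scale: 218.468/255 = 0.8567 → 0.857.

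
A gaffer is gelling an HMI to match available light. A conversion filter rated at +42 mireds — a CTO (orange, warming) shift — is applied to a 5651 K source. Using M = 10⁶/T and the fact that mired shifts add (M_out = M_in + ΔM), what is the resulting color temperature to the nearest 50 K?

M_in = 10⁶/5651 = 176.96 mireds.
M_out = 176.96 + (+42) = 218.96 mireds.
T_out = 10⁶/218.96 = 4567.0 K → 4550 K.

4550 K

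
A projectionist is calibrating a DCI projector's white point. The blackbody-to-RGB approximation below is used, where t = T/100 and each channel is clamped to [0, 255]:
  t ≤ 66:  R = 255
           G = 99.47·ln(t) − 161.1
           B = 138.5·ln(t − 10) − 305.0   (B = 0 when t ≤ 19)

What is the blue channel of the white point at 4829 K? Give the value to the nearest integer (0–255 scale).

200

t = 4829/100 = 48.29; the t ≤ 66 branch applies.
B = 138.5·ln(48.29 − 10) − 305.0 = 138.5·ln 38.29 − 305.0 = 138.5·3.6452 − 305.0 = 199.859.
Rounded: 200.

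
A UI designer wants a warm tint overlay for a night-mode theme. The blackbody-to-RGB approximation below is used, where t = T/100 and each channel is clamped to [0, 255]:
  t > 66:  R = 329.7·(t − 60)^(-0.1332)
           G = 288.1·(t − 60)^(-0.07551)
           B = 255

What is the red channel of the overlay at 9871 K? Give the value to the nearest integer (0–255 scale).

t = 9871/100 = 98.71; the t > 66 branch applies.
R = 329.7·(98.71 − 60)^(-0.1332) = 329.7·38.71^(-0.1332) = 329.7·0.61447 = 202.591.
Rounded: 203.

203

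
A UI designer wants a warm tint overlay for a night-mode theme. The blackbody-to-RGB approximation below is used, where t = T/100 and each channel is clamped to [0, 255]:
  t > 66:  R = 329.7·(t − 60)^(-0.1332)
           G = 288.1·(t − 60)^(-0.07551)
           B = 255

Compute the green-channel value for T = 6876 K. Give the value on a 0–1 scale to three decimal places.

0.959

t = 6876/100 = 68.76; the t > 66 branch applies.
G = 288.1·(68.76 − 60)^(-0.07551) = 288.1·8.76^(-0.07551) = 288.1·0.84885 = 244.554.
On a 0–1 scale: 244.554/255 = 0.9590 → 0.959.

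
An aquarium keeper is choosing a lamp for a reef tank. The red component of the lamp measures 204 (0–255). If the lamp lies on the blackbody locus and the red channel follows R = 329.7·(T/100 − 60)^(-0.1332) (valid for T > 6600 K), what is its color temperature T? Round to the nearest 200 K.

(t − 60)^(-0.1332) = 204/329.7 = 0.61874.
t − 60 = 0.61874^(1/-0.1332) = 0.61874^(-7.508) = 36.748, so t = 96.748.
T = 100·t = 9675 K → 9600 K to the nearest 200 K.

9600 K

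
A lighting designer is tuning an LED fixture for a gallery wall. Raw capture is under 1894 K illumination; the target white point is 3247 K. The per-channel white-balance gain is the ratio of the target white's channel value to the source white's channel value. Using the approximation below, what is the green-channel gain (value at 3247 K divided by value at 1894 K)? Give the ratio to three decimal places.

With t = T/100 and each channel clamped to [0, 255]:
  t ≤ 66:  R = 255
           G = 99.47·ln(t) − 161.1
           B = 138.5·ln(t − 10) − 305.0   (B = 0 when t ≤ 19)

At 1894 K (t = 18.94):
  G = 99.47·ln 18.94 − 161.1 = 99.47·2.9413 − 161.1 = 131.469.
At 3247 K (t = 32.47):
  G = 99.47·ln 32.47 − 161.1 = 99.47·3.4803 − 161.1 = 185.087.
Gain = 185.087 / 131.469 = 1.4078 → 1.408.

1.408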